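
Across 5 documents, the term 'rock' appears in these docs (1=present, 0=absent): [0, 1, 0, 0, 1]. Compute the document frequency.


Checking each document for 'rock':
Doc 1: absent
Doc 2: present
Doc 3: absent
Doc 4: absent
Doc 5: present
df = sum of presences = 0 + 1 + 0 + 0 + 1 = 2

2


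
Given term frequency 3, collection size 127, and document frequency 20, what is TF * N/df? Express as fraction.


TF * (N/df)
= 3 * (127/20)
= 3 * 127/20
= 381/20

381/20


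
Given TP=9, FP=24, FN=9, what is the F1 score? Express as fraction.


F1 = 2 * P * R / (P + R)
P = TP/(TP+FP) = 9/33 = 3/11
R = TP/(TP+FN) = 9/18 = 1/2
2 * P * R = 2 * 3/11 * 1/2 = 3/11
P + R = 3/11 + 1/2 = 17/22
F1 = 3/11 / 17/22 = 6/17

6/17


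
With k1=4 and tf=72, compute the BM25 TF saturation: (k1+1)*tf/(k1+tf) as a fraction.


BM25 TF component = (k1+1)*tf / (k1+tf)
k1 = 4, tf = 72
Numerator = (4+1)*72 = 360
Denominator = 4 + 72 = 76
= 360/76 = 90/19

90/19


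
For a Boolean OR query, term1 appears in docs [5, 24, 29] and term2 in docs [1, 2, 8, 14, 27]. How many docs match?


Boolean OR: find union of posting lists
term1 docs: [5, 24, 29]
term2 docs: [1, 2, 8, 14, 27]
Union: [1, 2, 5, 8, 14, 24, 27, 29]
|union| = 8

8


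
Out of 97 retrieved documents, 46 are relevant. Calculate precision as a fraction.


Precision = relevant_retrieved / total_retrieved
= 46 / 97
= 46 / (46 + 51)
= 46/97

46/97


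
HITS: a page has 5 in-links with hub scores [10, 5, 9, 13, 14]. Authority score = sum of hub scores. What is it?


Authority = sum of hub scores of in-linkers
In-link 1: hub score = 10
In-link 2: hub score = 5
In-link 3: hub score = 9
In-link 4: hub score = 13
In-link 5: hub score = 14
Authority = 10 + 5 + 9 + 13 + 14 = 51

51


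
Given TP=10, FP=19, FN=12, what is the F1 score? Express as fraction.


F1 = 2 * P * R / (P + R)
P = TP/(TP+FP) = 10/29 = 10/29
R = TP/(TP+FN) = 10/22 = 5/11
2 * P * R = 2 * 10/29 * 5/11 = 100/319
P + R = 10/29 + 5/11 = 255/319
F1 = 100/319 / 255/319 = 20/51

20/51


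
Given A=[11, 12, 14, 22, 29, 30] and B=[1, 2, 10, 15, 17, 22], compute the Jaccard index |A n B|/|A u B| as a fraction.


A intersect B = [22]
|A intersect B| = 1
A union B = [1, 2, 10, 11, 12, 14, 15, 17, 22, 29, 30]
|A union B| = 11
Jaccard = 1/11 = 1/11

1/11


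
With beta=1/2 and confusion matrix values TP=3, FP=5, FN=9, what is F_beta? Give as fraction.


P = TP/(TP+FP) = 3/8 = 3/8
R = TP/(TP+FN) = 3/12 = 1/4
beta^2 = 1/2^2 = 1/4
(1 + beta^2) = 5/4
Numerator = (1+beta^2)*P*R = 15/128
Denominator = beta^2*P + R = 3/32 + 1/4 = 11/32
F_beta = 15/44

15/44


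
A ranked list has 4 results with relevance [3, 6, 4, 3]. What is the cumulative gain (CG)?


Cumulative Gain = sum of relevance scores
Position 1: rel=3, running sum=3
Position 2: rel=6, running sum=9
Position 3: rel=4, running sum=13
Position 4: rel=3, running sum=16
CG = 16

16


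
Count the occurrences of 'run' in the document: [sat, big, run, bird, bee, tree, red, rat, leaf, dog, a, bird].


Document has 12 words
Scanning for 'run':
Found at positions: [2]
Count = 1

1


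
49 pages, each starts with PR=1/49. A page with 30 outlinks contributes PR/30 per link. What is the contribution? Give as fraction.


Initial PR = 1/49 = 1/49
Outlinks = 30
Contribution per link = PR / outlinks
= 1/49 / 30
= 1/1470

1/1470


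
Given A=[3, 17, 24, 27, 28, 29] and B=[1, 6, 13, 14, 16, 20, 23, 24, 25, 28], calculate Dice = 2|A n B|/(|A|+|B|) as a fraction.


A intersect B = [24, 28]
|A intersect B| = 2
|A| = 6, |B| = 10
Dice = 2*2 / (6+10)
= 4 / 16 = 1/4

1/4


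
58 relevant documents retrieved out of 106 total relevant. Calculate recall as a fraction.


Recall = retrieved_relevant / total_relevant
= 58 / 106
= 58 / (58 + 48)
= 29/53

29/53


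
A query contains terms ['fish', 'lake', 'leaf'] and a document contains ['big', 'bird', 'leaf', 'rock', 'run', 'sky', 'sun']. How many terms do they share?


Query terms: ['fish', 'lake', 'leaf']
Document terms: ['big', 'bird', 'leaf', 'rock', 'run', 'sky', 'sun']
Common terms: ['leaf']
Overlap count = 1

1


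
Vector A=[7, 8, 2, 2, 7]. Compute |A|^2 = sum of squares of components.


|A|^2 = sum of squared components
A[0]^2 = 7^2 = 49
A[1]^2 = 8^2 = 64
A[2]^2 = 2^2 = 4
A[3]^2 = 2^2 = 4
A[4]^2 = 7^2 = 49
Sum = 49 + 64 + 4 + 4 + 49 = 170

170


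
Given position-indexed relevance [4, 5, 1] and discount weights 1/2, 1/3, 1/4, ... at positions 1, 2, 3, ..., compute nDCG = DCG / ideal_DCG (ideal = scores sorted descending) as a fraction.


Position discount weights w_i = 1/(i+1) for i=1..3:
Weights = [1/2, 1/3, 1/4]
Actual relevance: [4, 5, 1]
DCG = 4/2 + 5/3 + 1/4 = 47/12
Ideal relevance (sorted desc): [5, 4, 1]
Ideal DCG = 5/2 + 4/3 + 1/4 = 49/12
nDCG = DCG / ideal_DCG = 47/12 / 49/12 = 47/49

47/49


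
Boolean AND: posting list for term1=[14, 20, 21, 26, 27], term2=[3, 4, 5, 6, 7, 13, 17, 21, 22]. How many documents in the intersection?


Boolean AND: find intersection of posting lists
term1 docs: [14, 20, 21, 26, 27]
term2 docs: [3, 4, 5, 6, 7, 13, 17, 21, 22]
Intersection: [21]
|intersection| = 1

1


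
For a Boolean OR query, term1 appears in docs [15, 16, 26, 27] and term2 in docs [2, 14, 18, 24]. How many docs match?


Boolean OR: find union of posting lists
term1 docs: [15, 16, 26, 27]
term2 docs: [2, 14, 18, 24]
Union: [2, 14, 15, 16, 18, 24, 26, 27]
|union| = 8

8


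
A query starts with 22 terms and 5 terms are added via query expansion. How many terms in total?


Original terms: 22
Expansion terms: 5
Total = 22 + 5 = 27

27


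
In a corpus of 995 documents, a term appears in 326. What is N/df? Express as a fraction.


IDF ratio = N / df
= 995 / 326
= 995/326

995/326


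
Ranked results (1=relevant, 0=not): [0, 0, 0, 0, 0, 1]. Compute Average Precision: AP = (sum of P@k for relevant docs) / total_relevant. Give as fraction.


Computing P@k for each relevant position:
Position 1: not relevant
Position 2: not relevant
Position 3: not relevant
Position 4: not relevant
Position 5: not relevant
Position 6: relevant, P@6 = 1/6 = 1/6
Sum of P@k = 1/6 = 1/6
AP = 1/6 / 1 = 1/6

1/6


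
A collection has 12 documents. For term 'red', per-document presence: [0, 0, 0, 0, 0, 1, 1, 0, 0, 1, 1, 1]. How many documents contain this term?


Checking each document for 'red':
Doc 1: absent
Doc 2: absent
Doc 3: absent
Doc 4: absent
Doc 5: absent
Doc 6: present
Doc 7: present
Doc 8: absent
Doc 9: absent
Doc 10: present
Doc 11: present
Doc 12: present
df = sum of presences = 0 + 0 + 0 + 0 + 0 + 1 + 1 + 0 + 0 + 1 + 1 + 1 = 5

5


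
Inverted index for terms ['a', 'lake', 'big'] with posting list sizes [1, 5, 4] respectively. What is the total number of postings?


Summing posting list sizes:
'a': 1 postings
'lake': 5 postings
'big': 4 postings
Total = 1 + 5 + 4 = 10

10


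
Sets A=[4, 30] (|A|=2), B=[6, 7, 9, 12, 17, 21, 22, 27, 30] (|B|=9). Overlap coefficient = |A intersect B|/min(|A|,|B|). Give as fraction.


A intersect B = [30]
|A intersect B| = 1
min(|A|, |B|) = min(2, 9) = 2
Overlap = 1 / 2 = 1/2

1/2


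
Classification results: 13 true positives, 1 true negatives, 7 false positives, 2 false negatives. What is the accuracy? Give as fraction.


Accuracy = (TP + TN) / (TP + TN + FP + FN)
TP + TN = 13 + 1 = 14
Total = 13 + 1 + 7 + 2 = 23
Accuracy = 14 / 23 = 14/23

14/23


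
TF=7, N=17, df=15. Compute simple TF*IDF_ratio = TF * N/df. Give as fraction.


TF * (N/df)
= 7 * (17/15)
= 7 * 17/15
= 119/15

119/15


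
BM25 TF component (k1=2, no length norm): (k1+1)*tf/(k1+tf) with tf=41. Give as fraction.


BM25 TF component = (k1+1)*tf / (k1+tf)
k1 = 2, tf = 41
Numerator = (2+1)*41 = 123
Denominator = 2 + 41 = 43
= 123/43 = 123/43

123/43


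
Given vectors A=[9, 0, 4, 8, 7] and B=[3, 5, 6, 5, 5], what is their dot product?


Dot product = sum of element-wise products
A[0]*B[0] = 9*3 = 27
A[1]*B[1] = 0*5 = 0
A[2]*B[2] = 4*6 = 24
A[3]*B[3] = 8*5 = 40
A[4]*B[4] = 7*5 = 35
Sum = 27 + 0 + 24 + 40 + 35 = 126

126


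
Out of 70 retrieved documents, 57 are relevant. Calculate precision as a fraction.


Precision = relevant_retrieved / total_retrieved
= 57 / 70
= 57 / (57 + 13)
= 57/70

57/70


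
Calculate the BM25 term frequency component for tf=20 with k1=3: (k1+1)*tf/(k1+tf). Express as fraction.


BM25 TF component = (k1+1)*tf / (k1+tf)
k1 = 3, tf = 20
Numerator = (3+1)*20 = 80
Denominator = 3 + 20 = 23
= 80/23 = 80/23

80/23


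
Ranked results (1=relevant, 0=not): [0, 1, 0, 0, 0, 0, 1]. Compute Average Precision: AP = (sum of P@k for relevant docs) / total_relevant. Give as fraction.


Computing P@k for each relevant position:
Position 1: not relevant
Position 2: relevant, P@2 = 1/2 = 1/2
Position 3: not relevant
Position 4: not relevant
Position 5: not relevant
Position 6: not relevant
Position 7: relevant, P@7 = 2/7 = 2/7
Sum of P@k = 1/2 + 2/7 = 11/14
AP = 11/14 / 2 = 11/28

11/28


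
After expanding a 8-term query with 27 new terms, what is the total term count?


Original terms: 8
Expansion terms: 27
Total = 8 + 27 = 35

35


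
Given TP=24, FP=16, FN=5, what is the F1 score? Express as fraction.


F1 = 2 * P * R / (P + R)
P = TP/(TP+FP) = 24/40 = 3/5
R = TP/(TP+FN) = 24/29 = 24/29
2 * P * R = 2 * 3/5 * 24/29 = 144/145
P + R = 3/5 + 24/29 = 207/145
F1 = 144/145 / 207/145 = 16/23

16/23


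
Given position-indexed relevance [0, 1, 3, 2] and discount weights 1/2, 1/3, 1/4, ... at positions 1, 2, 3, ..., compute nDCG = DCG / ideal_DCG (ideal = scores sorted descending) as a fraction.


Position discount weights w_i = 1/(i+1) for i=1..4:
Weights = [1/2, 1/3, 1/4, 1/5]
Actual relevance: [0, 1, 3, 2]
DCG = 0/2 + 1/3 + 3/4 + 2/5 = 89/60
Ideal relevance (sorted desc): [3, 2, 1, 0]
Ideal DCG = 3/2 + 2/3 + 1/4 + 0/5 = 29/12
nDCG = DCG / ideal_DCG = 89/60 / 29/12 = 89/145

89/145


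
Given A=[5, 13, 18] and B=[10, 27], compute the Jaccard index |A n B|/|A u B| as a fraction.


A intersect B = []
|A intersect B| = 0
A union B = [5, 10, 13, 18, 27]
|A union B| = 5
Jaccard = 0/5 = 0

0


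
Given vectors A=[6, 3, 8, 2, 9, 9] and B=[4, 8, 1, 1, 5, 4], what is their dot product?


Dot product = sum of element-wise products
A[0]*B[0] = 6*4 = 24
A[1]*B[1] = 3*8 = 24
A[2]*B[2] = 8*1 = 8
A[3]*B[3] = 2*1 = 2
A[4]*B[4] = 9*5 = 45
A[5]*B[5] = 9*4 = 36
Sum = 24 + 24 + 8 + 2 + 45 + 36 = 139

139


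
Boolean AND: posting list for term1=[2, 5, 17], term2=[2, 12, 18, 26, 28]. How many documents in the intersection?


Boolean AND: find intersection of posting lists
term1 docs: [2, 5, 17]
term2 docs: [2, 12, 18, 26, 28]
Intersection: [2]
|intersection| = 1

1


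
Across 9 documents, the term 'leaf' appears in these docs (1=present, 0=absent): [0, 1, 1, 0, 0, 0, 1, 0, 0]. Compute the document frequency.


Checking each document for 'leaf':
Doc 1: absent
Doc 2: present
Doc 3: present
Doc 4: absent
Doc 5: absent
Doc 6: absent
Doc 7: present
Doc 8: absent
Doc 9: absent
df = sum of presences = 0 + 1 + 1 + 0 + 0 + 0 + 1 + 0 + 0 = 3

3


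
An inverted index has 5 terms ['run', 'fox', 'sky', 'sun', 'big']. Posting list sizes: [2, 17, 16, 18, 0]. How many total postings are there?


Summing posting list sizes:
'run': 2 postings
'fox': 17 postings
'sky': 16 postings
'sun': 18 postings
'big': 0 postings
Total = 2 + 17 + 16 + 18 + 0 = 53

53


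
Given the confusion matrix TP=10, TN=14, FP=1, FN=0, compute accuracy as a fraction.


Accuracy = (TP + TN) / (TP + TN + FP + FN)
TP + TN = 10 + 14 = 24
Total = 10 + 14 + 1 + 0 = 25
Accuracy = 24 / 25 = 24/25

24/25


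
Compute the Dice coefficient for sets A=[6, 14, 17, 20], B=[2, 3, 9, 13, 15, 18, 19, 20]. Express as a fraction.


A intersect B = [20]
|A intersect B| = 1
|A| = 4, |B| = 8
Dice = 2*1 / (4+8)
= 2 / 12 = 1/6

1/6


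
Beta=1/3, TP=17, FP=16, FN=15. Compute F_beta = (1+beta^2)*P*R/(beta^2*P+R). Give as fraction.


P = TP/(TP+FP) = 17/33 = 17/33
R = TP/(TP+FN) = 17/32 = 17/32
beta^2 = 1/3^2 = 1/9
(1 + beta^2) = 10/9
Numerator = (1+beta^2)*P*R = 1445/4752
Denominator = beta^2*P + R = 17/297 + 17/32 = 5593/9504
F_beta = 170/329

170/329


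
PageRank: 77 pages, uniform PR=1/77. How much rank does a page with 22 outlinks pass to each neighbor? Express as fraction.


Initial PR = 1/77 = 1/77
Outlinks = 22
Contribution per link = PR / outlinks
= 1/77 / 22
= 1/1694

1/1694


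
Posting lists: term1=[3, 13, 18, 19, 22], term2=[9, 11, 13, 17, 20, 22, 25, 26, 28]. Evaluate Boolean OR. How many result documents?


Boolean OR: find union of posting lists
term1 docs: [3, 13, 18, 19, 22]
term2 docs: [9, 11, 13, 17, 20, 22, 25, 26, 28]
Union: [3, 9, 11, 13, 17, 18, 19, 20, 22, 25, 26, 28]
|union| = 12

12


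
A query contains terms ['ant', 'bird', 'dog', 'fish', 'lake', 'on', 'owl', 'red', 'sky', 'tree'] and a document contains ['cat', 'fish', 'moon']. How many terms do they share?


Query terms: ['ant', 'bird', 'dog', 'fish', 'lake', 'on', 'owl', 'red', 'sky', 'tree']
Document terms: ['cat', 'fish', 'moon']
Common terms: ['fish']
Overlap count = 1

1


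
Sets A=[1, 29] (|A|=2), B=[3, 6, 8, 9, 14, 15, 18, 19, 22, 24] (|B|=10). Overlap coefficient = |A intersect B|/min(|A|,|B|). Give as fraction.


A intersect B = []
|A intersect B| = 0
min(|A|, |B|) = min(2, 10) = 2
Overlap = 0 / 2 = 0

0


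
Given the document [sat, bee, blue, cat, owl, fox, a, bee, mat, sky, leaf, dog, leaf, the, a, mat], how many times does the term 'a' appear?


Document has 16 words
Scanning for 'a':
Found at positions: [6, 14]
Count = 2

2


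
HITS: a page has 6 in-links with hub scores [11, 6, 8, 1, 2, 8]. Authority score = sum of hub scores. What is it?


Authority = sum of hub scores of in-linkers
In-link 1: hub score = 11
In-link 2: hub score = 6
In-link 3: hub score = 8
In-link 4: hub score = 1
In-link 5: hub score = 2
In-link 6: hub score = 8
Authority = 11 + 6 + 8 + 1 + 2 + 8 = 36

36


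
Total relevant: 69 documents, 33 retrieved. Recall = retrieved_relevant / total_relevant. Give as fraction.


Recall = retrieved_relevant / total_relevant
= 33 / 69
= 33 / (33 + 36)
= 11/23

11/23


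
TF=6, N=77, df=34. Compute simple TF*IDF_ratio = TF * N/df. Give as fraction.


TF * (N/df)
= 6 * (77/34)
= 6 * 77/34
= 231/17

231/17


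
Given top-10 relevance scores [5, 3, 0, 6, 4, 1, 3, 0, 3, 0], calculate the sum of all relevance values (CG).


Cumulative Gain = sum of relevance scores
Position 1: rel=5, running sum=5
Position 2: rel=3, running sum=8
Position 3: rel=0, running sum=8
Position 4: rel=6, running sum=14
Position 5: rel=4, running sum=18
Position 6: rel=1, running sum=19
Position 7: rel=3, running sum=22
Position 8: rel=0, running sum=22
Position 9: rel=3, running sum=25
Position 10: rel=0, running sum=25
CG = 25

25


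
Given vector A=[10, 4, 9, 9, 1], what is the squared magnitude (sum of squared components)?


|A|^2 = sum of squared components
A[0]^2 = 10^2 = 100
A[1]^2 = 4^2 = 16
A[2]^2 = 9^2 = 81
A[3]^2 = 9^2 = 81
A[4]^2 = 1^2 = 1
Sum = 100 + 16 + 81 + 81 + 1 = 279

279


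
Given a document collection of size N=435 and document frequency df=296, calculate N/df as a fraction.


IDF ratio = N / df
= 435 / 296
= 435/296

435/296


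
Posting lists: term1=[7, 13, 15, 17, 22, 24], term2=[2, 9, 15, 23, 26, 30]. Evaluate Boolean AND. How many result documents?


Boolean AND: find intersection of posting lists
term1 docs: [7, 13, 15, 17, 22, 24]
term2 docs: [2, 9, 15, 23, 26, 30]
Intersection: [15]
|intersection| = 1

1


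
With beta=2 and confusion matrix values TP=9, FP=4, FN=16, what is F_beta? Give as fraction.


P = TP/(TP+FP) = 9/13 = 9/13
R = TP/(TP+FN) = 9/25 = 9/25
beta^2 = 2^2 = 4
(1 + beta^2) = 5
Numerator = (1+beta^2)*P*R = 81/65
Denominator = beta^2*P + R = 36/13 + 9/25 = 1017/325
F_beta = 45/113

45/113


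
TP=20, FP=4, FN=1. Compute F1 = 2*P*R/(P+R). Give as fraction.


F1 = 2 * P * R / (P + R)
P = TP/(TP+FP) = 20/24 = 5/6
R = TP/(TP+FN) = 20/21 = 20/21
2 * P * R = 2 * 5/6 * 20/21 = 100/63
P + R = 5/6 + 20/21 = 25/14
F1 = 100/63 / 25/14 = 8/9

8/9


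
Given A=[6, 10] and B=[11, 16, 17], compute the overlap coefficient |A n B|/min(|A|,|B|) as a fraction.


A intersect B = []
|A intersect B| = 0
min(|A|, |B|) = min(2, 3) = 2
Overlap = 0 / 2 = 0

0


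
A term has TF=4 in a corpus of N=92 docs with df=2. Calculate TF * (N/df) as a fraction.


TF * (N/df)
= 4 * (92/2)
= 4 * 46
= 184

184


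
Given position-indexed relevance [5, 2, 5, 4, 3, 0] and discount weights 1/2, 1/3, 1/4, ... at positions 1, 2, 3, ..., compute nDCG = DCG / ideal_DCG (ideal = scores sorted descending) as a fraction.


Position discount weights w_i = 1/(i+1) for i=1..6:
Weights = [1/2, 1/3, 1/4, 1/5, 1/6, 1/7]
Actual relevance: [5, 2, 5, 4, 3, 0]
DCG = 5/2 + 2/3 + 5/4 + 4/5 + 3/6 + 0/7 = 343/60
Ideal relevance (sorted desc): [5, 5, 4, 3, 2, 0]
Ideal DCG = 5/2 + 5/3 + 4/4 + 3/5 + 2/6 + 0/7 = 61/10
nDCG = DCG / ideal_DCG = 343/60 / 61/10 = 343/366

343/366


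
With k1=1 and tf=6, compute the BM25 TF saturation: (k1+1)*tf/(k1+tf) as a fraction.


BM25 TF component = (k1+1)*tf / (k1+tf)
k1 = 1, tf = 6
Numerator = (1+1)*6 = 12
Denominator = 1 + 6 = 7
= 12/7 = 12/7

12/7


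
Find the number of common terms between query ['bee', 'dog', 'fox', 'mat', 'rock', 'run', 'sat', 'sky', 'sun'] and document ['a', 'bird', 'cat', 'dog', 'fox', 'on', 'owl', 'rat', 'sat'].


Query terms: ['bee', 'dog', 'fox', 'mat', 'rock', 'run', 'sat', 'sky', 'sun']
Document terms: ['a', 'bird', 'cat', 'dog', 'fox', 'on', 'owl', 'rat', 'sat']
Common terms: ['dog', 'fox', 'sat']
Overlap count = 3

3


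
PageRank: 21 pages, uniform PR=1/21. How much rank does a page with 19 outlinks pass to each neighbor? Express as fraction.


Initial PR = 1/21 = 1/21
Outlinks = 19
Contribution per link = PR / outlinks
= 1/21 / 19
= 1/399

1/399


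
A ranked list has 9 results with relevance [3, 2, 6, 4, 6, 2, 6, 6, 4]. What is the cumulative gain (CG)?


Cumulative Gain = sum of relevance scores
Position 1: rel=3, running sum=3
Position 2: rel=2, running sum=5
Position 3: rel=6, running sum=11
Position 4: rel=4, running sum=15
Position 5: rel=6, running sum=21
Position 6: rel=2, running sum=23
Position 7: rel=6, running sum=29
Position 8: rel=6, running sum=35
Position 9: rel=4, running sum=39
CG = 39

39


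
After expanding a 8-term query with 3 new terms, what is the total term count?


Original terms: 8
Expansion terms: 3
Total = 8 + 3 = 11

11


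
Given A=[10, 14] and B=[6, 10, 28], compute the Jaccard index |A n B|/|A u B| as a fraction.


A intersect B = [10]
|A intersect B| = 1
A union B = [6, 10, 14, 28]
|A union B| = 4
Jaccard = 1/4 = 1/4

1/4


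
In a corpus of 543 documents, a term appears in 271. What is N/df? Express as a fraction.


IDF ratio = N / df
= 543 / 271
= 543/271

543/271


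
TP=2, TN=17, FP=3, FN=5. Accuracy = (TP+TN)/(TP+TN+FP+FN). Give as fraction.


Accuracy = (TP + TN) / (TP + TN + FP + FN)
TP + TN = 2 + 17 = 19
Total = 2 + 17 + 3 + 5 = 27
Accuracy = 19 / 27 = 19/27

19/27


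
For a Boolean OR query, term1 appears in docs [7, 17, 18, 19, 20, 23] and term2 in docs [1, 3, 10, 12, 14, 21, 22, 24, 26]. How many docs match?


Boolean OR: find union of posting lists
term1 docs: [7, 17, 18, 19, 20, 23]
term2 docs: [1, 3, 10, 12, 14, 21, 22, 24, 26]
Union: [1, 3, 7, 10, 12, 14, 17, 18, 19, 20, 21, 22, 23, 24, 26]
|union| = 15

15


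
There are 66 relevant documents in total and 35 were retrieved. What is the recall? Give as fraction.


Recall = retrieved_relevant / total_relevant
= 35 / 66
= 35 / (35 + 31)
= 35/66

35/66


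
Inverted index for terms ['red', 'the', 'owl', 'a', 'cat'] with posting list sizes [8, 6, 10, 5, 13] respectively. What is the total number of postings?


Summing posting list sizes:
'red': 8 postings
'the': 6 postings
'owl': 10 postings
'a': 5 postings
'cat': 13 postings
Total = 8 + 6 + 10 + 5 + 13 = 42

42


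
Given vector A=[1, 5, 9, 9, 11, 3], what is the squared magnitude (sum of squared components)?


|A|^2 = sum of squared components
A[0]^2 = 1^2 = 1
A[1]^2 = 5^2 = 25
A[2]^2 = 9^2 = 81
A[3]^2 = 9^2 = 81
A[4]^2 = 11^2 = 121
A[5]^2 = 3^2 = 9
Sum = 1 + 25 + 81 + 81 + 121 + 9 = 318

318


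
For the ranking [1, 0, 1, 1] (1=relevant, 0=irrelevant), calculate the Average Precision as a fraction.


Computing P@k for each relevant position:
Position 1: relevant, P@1 = 1/1 = 1
Position 2: not relevant
Position 3: relevant, P@3 = 2/3 = 2/3
Position 4: relevant, P@4 = 3/4 = 3/4
Sum of P@k = 1 + 2/3 + 3/4 = 29/12
AP = 29/12 / 3 = 29/36

29/36


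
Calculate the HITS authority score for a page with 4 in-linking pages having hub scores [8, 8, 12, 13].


Authority = sum of hub scores of in-linkers
In-link 1: hub score = 8
In-link 2: hub score = 8
In-link 3: hub score = 12
In-link 4: hub score = 13
Authority = 8 + 8 + 12 + 13 = 41

41


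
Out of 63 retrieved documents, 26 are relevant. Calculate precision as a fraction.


Precision = relevant_retrieved / total_retrieved
= 26 / 63
= 26 / (26 + 37)
= 26/63

26/63


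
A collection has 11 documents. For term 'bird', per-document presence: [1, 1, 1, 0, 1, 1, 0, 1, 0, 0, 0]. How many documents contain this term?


Checking each document for 'bird':
Doc 1: present
Doc 2: present
Doc 3: present
Doc 4: absent
Doc 5: present
Doc 6: present
Doc 7: absent
Doc 8: present
Doc 9: absent
Doc 10: absent
Doc 11: absent
df = sum of presences = 1 + 1 + 1 + 0 + 1 + 1 + 0 + 1 + 0 + 0 + 0 = 6

6


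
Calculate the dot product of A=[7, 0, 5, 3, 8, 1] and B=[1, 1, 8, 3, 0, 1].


Dot product = sum of element-wise products
A[0]*B[0] = 7*1 = 7
A[1]*B[1] = 0*1 = 0
A[2]*B[2] = 5*8 = 40
A[3]*B[3] = 3*3 = 9
A[4]*B[4] = 8*0 = 0
A[5]*B[5] = 1*1 = 1
Sum = 7 + 0 + 40 + 9 + 0 + 1 = 57

57


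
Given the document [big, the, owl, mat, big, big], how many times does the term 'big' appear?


Document has 6 words
Scanning for 'big':
Found at positions: [0, 4, 5]
Count = 3

3


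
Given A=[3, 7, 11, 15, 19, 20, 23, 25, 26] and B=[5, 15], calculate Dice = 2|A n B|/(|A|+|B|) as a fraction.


A intersect B = [15]
|A intersect B| = 1
|A| = 9, |B| = 2
Dice = 2*1 / (9+2)
= 2 / 11 = 2/11

2/11


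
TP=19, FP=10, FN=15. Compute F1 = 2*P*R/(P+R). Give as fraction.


F1 = 2 * P * R / (P + R)
P = TP/(TP+FP) = 19/29 = 19/29
R = TP/(TP+FN) = 19/34 = 19/34
2 * P * R = 2 * 19/29 * 19/34 = 361/493
P + R = 19/29 + 19/34 = 1197/986
F1 = 361/493 / 1197/986 = 38/63

38/63


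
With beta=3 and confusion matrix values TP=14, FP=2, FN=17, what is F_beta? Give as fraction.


P = TP/(TP+FP) = 14/16 = 7/8
R = TP/(TP+FN) = 14/31 = 14/31
beta^2 = 3^2 = 9
(1 + beta^2) = 10
Numerator = (1+beta^2)*P*R = 245/62
Denominator = beta^2*P + R = 63/8 + 14/31 = 2065/248
F_beta = 28/59

28/59


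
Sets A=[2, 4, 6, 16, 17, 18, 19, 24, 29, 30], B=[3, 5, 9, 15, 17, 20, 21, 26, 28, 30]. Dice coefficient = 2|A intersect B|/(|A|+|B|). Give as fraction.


A intersect B = [17, 30]
|A intersect B| = 2
|A| = 10, |B| = 10
Dice = 2*2 / (10+10)
= 4 / 20 = 1/5

1/5


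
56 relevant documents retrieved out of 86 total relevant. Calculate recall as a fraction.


Recall = retrieved_relevant / total_relevant
= 56 / 86
= 56 / (56 + 30)
= 28/43

28/43


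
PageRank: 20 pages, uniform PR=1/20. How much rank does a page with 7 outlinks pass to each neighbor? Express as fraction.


Initial PR = 1/20 = 1/20
Outlinks = 7
Contribution per link = PR / outlinks
= 1/20 / 7
= 1/140

1/140


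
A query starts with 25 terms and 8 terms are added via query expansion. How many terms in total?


Original terms: 25
Expansion terms: 8
Total = 25 + 8 = 33

33


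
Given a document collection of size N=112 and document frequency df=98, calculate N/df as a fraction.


IDF ratio = N / df
= 112 / 98
= 8/7

8/7


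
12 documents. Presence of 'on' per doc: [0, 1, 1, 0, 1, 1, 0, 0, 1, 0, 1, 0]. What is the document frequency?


Checking each document for 'on':
Doc 1: absent
Doc 2: present
Doc 3: present
Doc 4: absent
Doc 5: present
Doc 6: present
Doc 7: absent
Doc 8: absent
Doc 9: present
Doc 10: absent
Doc 11: present
Doc 12: absent
df = sum of presences = 0 + 1 + 1 + 0 + 1 + 1 + 0 + 0 + 1 + 0 + 1 + 0 = 6

6


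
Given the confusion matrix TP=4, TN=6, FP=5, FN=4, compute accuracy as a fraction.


Accuracy = (TP + TN) / (TP + TN + FP + FN)
TP + TN = 4 + 6 = 10
Total = 4 + 6 + 5 + 4 = 19
Accuracy = 10 / 19 = 10/19

10/19


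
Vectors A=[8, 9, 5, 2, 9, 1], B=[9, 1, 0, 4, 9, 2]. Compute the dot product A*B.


Dot product = sum of element-wise products
A[0]*B[0] = 8*9 = 72
A[1]*B[1] = 9*1 = 9
A[2]*B[2] = 5*0 = 0
A[3]*B[3] = 2*4 = 8
A[4]*B[4] = 9*9 = 81
A[5]*B[5] = 1*2 = 2
Sum = 72 + 9 + 0 + 8 + 81 + 2 = 172

172


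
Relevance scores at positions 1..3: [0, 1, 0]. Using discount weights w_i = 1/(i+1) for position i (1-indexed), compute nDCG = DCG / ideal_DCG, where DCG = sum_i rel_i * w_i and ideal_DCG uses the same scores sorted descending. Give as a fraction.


Position discount weights w_i = 1/(i+1) for i=1..3:
Weights = [1/2, 1/3, 1/4]
Actual relevance: [0, 1, 0]
DCG = 0/2 + 1/3 + 0/4 = 1/3
Ideal relevance (sorted desc): [1, 0, 0]
Ideal DCG = 1/2 + 0/3 + 0/4 = 1/2
nDCG = DCG / ideal_DCG = 1/3 / 1/2 = 2/3

2/3


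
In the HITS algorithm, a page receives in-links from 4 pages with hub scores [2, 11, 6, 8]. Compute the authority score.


Authority = sum of hub scores of in-linkers
In-link 1: hub score = 2
In-link 2: hub score = 11
In-link 3: hub score = 6
In-link 4: hub score = 8
Authority = 2 + 11 + 6 + 8 = 27

27


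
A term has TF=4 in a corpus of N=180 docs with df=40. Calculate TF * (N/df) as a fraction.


TF * (N/df)
= 4 * (180/40)
= 4 * 9/2
= 18

18


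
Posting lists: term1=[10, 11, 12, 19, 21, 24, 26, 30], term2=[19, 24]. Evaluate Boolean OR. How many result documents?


Boolean OR: find union of posting lists
term1 docs: [10, 11, 12, 19, 21, 24, 26, 30]
term2 docs: [19, 24]
Union: [10, 11, 12, 19, 21, 24, 26, 30]
|union| = 8

8


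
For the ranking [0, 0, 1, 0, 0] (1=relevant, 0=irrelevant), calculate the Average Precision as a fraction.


Computing P@k for each relevant position:
Position 1: not relevant
Position 2: not relevant
Position 3: relevant, P@3 = 1/3 = 1/3
Position 4: not relevant
Position 5: not relevant
Sum of P@k = 1/3 = 1/3
AP = 1/3 / 1 = 1/3

1/3


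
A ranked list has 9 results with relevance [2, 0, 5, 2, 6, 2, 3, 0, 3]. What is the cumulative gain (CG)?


Cumulative Gain = sum of relevance scores
Position 1: rel=2, running sum=2
Position 2: rel=0, running sum=2
Position 3: rel=5, running sum=7
Position 4: rel=2, running sum=9
Position 5: rel=6, running sum=15
Position 6: rel=2, running sum=17
Position 7: rel=3, running sum=20
Position 8: rel=0, running sum=20
Position 9: rel=3, running sum=23
CG = 23

23


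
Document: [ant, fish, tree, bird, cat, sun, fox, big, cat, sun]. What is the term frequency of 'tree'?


Document has 10 words
Scanning for 'tree':
Found at positions: [2]
Count = 1

1


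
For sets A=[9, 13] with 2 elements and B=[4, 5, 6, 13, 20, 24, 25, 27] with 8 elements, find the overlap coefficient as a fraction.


A intersect B = [13]
|A intersect B| = 1
min(|A|, |B|) = min(2, 8) = 2
Overlap = 1 / 2 = 1/2

1/2


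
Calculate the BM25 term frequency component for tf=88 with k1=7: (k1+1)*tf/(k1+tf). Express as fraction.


BM25 TF component = (k1+1)*tf / (k1+tf)
k1 = 7, tf = 88
Numerator = (7+1)*88 = 704
Denominator = 7 + 88 = 95
= 704/95 = 704/95

704/95


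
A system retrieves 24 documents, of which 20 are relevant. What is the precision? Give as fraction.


Precision = relevant_retrieved / total_retrieved
= 20 / 24
= 20 / (20 + 4)
= 5/6

5/6


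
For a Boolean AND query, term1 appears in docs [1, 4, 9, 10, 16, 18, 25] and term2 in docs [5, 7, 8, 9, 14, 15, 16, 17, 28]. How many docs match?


Boolean AND: find intersection of posting lists
term1 docs: [1, 4, 9, 10, 16, 18, 25]
term2 docs: [5, 7, 8, 9, 14, 15, 16, 17, 28]
Intersection: [9, 16]
|intersection| = 2

2


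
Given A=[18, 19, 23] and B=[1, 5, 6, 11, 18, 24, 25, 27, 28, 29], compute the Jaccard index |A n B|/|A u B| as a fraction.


A intersect B = [18]
|A intersect B| = 1
A union B = [1, 5, 6, 11, 18, 19, 23, 24, 25, 27, 28, 29]
|A union B| = 12
Jaccard = 1/12 = 1/12

1/12


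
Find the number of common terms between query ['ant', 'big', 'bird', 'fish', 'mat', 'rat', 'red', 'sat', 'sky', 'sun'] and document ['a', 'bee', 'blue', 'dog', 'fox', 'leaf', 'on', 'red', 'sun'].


Query terms: ['ant', 'big', 'bird', 'fish', 'mat', 'rat', 'red', 'sat', 'sky', 'sun']
Document terms: ['a', 'bee', 'blue', 'dog', 'fox', 'leaf', 'on', 'red', 'sun']
Common terms: ['red', 'sun']
Overlap count = 2

2


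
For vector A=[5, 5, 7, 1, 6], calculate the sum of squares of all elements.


|A|^2 = sum of squared components
A[0]^2 = 5^2 = 25
A[1]^2 = 5^2 = 25
A[2]^2 = 7^2 = 49
A[3]^2 = 1^2 = 1
A[4]^2 = 6^2 = 36
Sum = 25 + 25 + 49 + 1 + 36 = 136

136


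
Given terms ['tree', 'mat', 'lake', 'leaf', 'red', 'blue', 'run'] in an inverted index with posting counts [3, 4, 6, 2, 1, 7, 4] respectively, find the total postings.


Summing posting list sizes:
'tree': 3 postings
'mat': 4 postings
'lake': 6 postings
'leaf': 2 postings
'red': 1 postings
'blue': 7 postings
'run': 4 postings
Total = 3 + 4 + 6 + 2 + 1 + 7 + 4 = 27

27


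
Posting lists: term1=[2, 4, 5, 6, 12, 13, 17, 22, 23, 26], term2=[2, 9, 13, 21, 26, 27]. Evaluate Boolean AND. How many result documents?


Boolean AND: find intersection of posting lists
term1 docs: [2, 4, 5, 6, 12, 13, 17, 22, 23, 26]
term2 docs: [2, 9, 13, 21, 26, 27]
Intersection: [2, 13, 26]
|intersection| = 3

3


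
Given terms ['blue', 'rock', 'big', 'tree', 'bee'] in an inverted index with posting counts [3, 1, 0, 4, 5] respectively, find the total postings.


Summing posting list sizes:
'blue': 3 postings
'rock': 1 postings
'big': 0 postings
'tree': 4 postings
'bee': 5 postings
Total = 3 + 1 + 0 + 4 + 5 = 13

13


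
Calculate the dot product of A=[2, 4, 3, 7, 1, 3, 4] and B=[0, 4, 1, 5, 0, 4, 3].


Dot product = sum of element-wise products
A[0]*B[0] = 2*0 = 0
A[1]*B[1] = 4*4 = 16
A[2]*B[2] = 3*1 = 3
A[3]*B[3] = 7*5 = 35
A[4]*B[4] = 1*0 = 0
A[5]*B[5] = 3*4 = 12
A[6]*B[6] = 4*3 = 12
Sum = 0 + 16 + 3 + 35 + 0 + 12 + 12 = 78

78


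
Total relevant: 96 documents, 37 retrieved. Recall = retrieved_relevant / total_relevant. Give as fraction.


Recall = retrieved_relevant / total_relevant
= 37 / 96
= 37 / (37 + 59)
= 37/96

37/96


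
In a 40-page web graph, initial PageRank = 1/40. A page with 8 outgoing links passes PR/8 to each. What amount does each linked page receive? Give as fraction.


Initial PR = 1/40 = 1/40
Outlinks = 8
Contribution per link = PR / outlinks
= 1/40 / 8
= 1/320

1/320


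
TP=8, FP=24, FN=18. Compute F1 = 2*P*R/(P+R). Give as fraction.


F1 = 2 * P * R / (P + R)
P = TP/(TP+FP) = 8/32 = 1/4
R = TP/(TP+FN) = 8/26 = 4/13
2 * P * R = 2 * 1/4 * 4/13 = 2/13
P + R = 1/4 + 4/13 = 29/52
F1 = 2/13 / 29/52 = 8/29

8/29


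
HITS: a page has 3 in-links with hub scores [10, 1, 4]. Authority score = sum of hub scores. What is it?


Authority = sum of hub scores of in-linkers
In-link 1: hub score = 10
In-link 2: hub score = 1
In-link 3: hub score = 4
Authority = 10 + 1 + 4 = 15

15


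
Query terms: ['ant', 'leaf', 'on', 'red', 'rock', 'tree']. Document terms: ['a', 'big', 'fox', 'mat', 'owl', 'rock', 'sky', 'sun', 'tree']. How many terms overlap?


Query terms: ['ant', 'leaf', 'on', 'red', 'rock', 'tree']
Document terms: ['a', 'big', 'fox', 'mat', 'owl', 'rock', 'sky', 'sun', 'tree']
Common terms: ['rock', 'tree']
Overlap count = 2

2


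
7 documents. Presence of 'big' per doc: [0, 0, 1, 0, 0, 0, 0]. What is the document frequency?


Checking each document for 'big':
Doc 1: absent
Doc 2: absent
Doc 3: present
Doc 4: absent
Doc 5: absent
Doc 6: absent
Doc 7: absent
df = sum of presences = 0 + 0 + 1 + 0 + 0 + 0 + 0 = 1

1


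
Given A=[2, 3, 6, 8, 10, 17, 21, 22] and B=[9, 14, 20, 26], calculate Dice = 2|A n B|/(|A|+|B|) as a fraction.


A intersect B = []
|A intersect B| = 0
|A| = 8, |B| = 4
Dice = 2*0 / (8+4)
= 0 / 12 = 0

0


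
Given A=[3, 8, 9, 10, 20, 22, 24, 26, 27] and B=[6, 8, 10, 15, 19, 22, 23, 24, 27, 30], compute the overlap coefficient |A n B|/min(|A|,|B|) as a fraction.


A intersect B = [8, 10, 22, 24, 27]
|A intersect B| = 5
min(|A|, |B|) = min(9, 10) = 9
Overlap = 5 / 9 = 5/9

5/9


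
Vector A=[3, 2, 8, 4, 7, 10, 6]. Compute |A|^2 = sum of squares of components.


|A|^2 = sum of squared components
A[0]^2 = 3^2 = 9
A[1]^2 = 2^2 = 4
A[2]^2 = 8^2 = 64
A[3]^2 = 4^2 = 16
A[4]^2 = 7^2 = 49
A[5]^2 = 10^2 = 100
A[6]^2 = 6^2 = 36
Sum = 9 + 4 + 64 + 16 + 49 + 100 + 36 = 278

278


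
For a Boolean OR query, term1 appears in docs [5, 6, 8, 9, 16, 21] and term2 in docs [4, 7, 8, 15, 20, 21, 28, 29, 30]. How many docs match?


Boolean OR: find union of posting lists
term1 docs: [5, 6, 8, 9, 16, 21]
term2 docs: [4, 7, 8, 15, 20, 21, 28, 29, 30]
Union: [4, 5, 6, 7, 8, 9, 15, 16, 20, 21, 28, 29, 30]
|union| = 13

13


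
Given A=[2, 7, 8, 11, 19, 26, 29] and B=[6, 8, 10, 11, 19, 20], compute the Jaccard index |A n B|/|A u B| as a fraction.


A intersect B = [8, 11, 19]
|A intersect B| = 3
A union B = [2, 6, 7, 8, 10, 11, 19, 20, 26, 29]
|A union B| = 10
Jaccard = 3/10 = 3/10

3/10


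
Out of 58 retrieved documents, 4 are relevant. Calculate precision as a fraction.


Precision = relevant_retrieved / total_retrieved
= 4 / 58
= 4 / (4 + 54)
= 2/29

2/29


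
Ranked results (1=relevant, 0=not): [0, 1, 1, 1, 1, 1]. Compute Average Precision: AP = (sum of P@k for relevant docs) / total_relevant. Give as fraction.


Computing P@k for each relevant position:
Position 1: not relevant
Position 2: relevant, P@2 = 1/2 = 1/2
Position 3: relevant, P@3 = 2/3 = 2/3
Position 4: relevant, P@4 = 3/4 = 3/4
Position 5: relevant, P@5 = 4/5 = 4/5
Position 6: relevant, P@6 = 5/6 = 5/6
Sum of P@k = 1/2 + 2/3 + 3/4 + 4/5 + 5/6 = 71/20
AP = 71/20 / 5 = 71/100

71/100


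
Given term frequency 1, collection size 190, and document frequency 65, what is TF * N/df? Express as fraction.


TF * (N/df)
= 1 * (190/65)
= 1 * 38/13
= 38/13

38/13


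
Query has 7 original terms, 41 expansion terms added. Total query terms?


Original terms: 7
Expansion terms: 41
Total = 7 + 41 = 48

48


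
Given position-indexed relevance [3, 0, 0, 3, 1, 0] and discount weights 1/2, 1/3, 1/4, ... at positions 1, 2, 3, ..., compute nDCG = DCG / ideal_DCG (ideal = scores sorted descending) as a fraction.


Position discount weights w_i = 1/(i+1) for i=1..6:
Weights = [1/2, 1/3, 1/4, 1/5, 1/6, 1/7]
Actual relevance: [3, 0, 0, 3, 1, 0]
DCG = 3/2 + 0/3 + 0/4 + 3/5 + 1/6 + 0/7 = 34/15
Ideal relevance (sorted desc): [3, 3, 1, 0, 0, 0]
Ideal DCG = 3/2 + 3/3 + 1/4 + 0/5 + 0/6 + 0/7 = 11/4
nDCG = DCG / ideal_DCG = 34/15 / 11/4 = 136/165

136/165


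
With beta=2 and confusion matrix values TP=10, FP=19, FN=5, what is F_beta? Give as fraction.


P = TP/(TP+FP) = 10/29 = 10/29
R = TP/(TP+FN) = 10/15 = 2/3
beta^2 = 2^2 = 4
(1 + beta^2) = 5
Numerator = (1+beta^2)*P*R = 100/87
Denominator = beta^2*P + R = 40/29 + 2/3 = 178/87
F_beta = 50/89

50/89


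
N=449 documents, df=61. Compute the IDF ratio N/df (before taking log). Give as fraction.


IDF ratio = N / df
= 449 / 61
= 449/61

449/61


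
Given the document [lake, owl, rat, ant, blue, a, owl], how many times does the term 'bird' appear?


Document has 7 words
Scanning for 'bird':
Term not found in document
Count = 0

0


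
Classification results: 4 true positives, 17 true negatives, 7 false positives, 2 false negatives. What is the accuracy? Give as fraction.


Accuracy = (TP + TN) / (TP + TN + FP + FN)
TP + TN = 4 + 17 = 21
Total = 4 + 17 + 7 + 2 = 30
Accuracy = 21 / 30 = 7/10

7/10


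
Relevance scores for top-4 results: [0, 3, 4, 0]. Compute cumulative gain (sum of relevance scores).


Cumulative Gain = sum of relevance scores
Position 1: rel=0, running sum=0
Position 2: rel=3, running sum=3
Position 3: rel=4, running sum=7
Position 4: rel=0, running sum=7
CG = 7

7


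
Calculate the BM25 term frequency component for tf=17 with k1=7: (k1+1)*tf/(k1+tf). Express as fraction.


BM25 TF component = (k1+1)*tf / (k1+tf)
k1 = 7, tf = 17
Numerator = (7+1)*17 = 136
Denominator = 7 + 17 = 24
= 136/24 = 17/3

17/3


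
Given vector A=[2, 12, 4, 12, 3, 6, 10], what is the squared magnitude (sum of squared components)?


|A|^2 = sum of squared components
A[0]^2 = 2^2 = 4
A[1]^2 = 12^2 = 144
A[2]^2 = 4^2 = 16
A[3]^2 = 12^2 = 144
A[4]^2 = 3^2 = 9
A[5]^2 = 6^2 = 36
A[6]^2 = 10^2 = 100
Sum = 4 + 144 + 16 + 144 + 9 + 36 + 100 = 453

453


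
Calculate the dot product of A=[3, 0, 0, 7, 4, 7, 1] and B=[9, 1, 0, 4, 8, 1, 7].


Dot product = sum of element-wise products
A[0]*B[0] = 3*9 = 27
A[1]*B[1] = 0*1 = 0
A[2]*B[2] = 0*0 = 0
A[3]*B[3] = 7*4 = 28
A[4]*B[4] = 4*8 = 32
A[5]*B[5] = 7*1 = 7
A[6]*B[6] = 1*7 = 7
Sum = 27 + 0 + 0 + 28 + 32 + 7 + 7 = 101

101


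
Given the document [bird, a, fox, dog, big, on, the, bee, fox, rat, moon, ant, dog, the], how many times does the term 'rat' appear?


Document has 14 words
Scanning for 'rat':
Found at positions: [9]
Count = 1

1


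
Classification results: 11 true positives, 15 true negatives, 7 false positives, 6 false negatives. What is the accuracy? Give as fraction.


Accuracy = (TP + TN) / (TP + TN + FP + FN)
TP + TN = 11 + 15 = 26
Total = 11 + 15 + 7 + 6 = 39
Accuracy = 26 / 39 = 2/3

2/3


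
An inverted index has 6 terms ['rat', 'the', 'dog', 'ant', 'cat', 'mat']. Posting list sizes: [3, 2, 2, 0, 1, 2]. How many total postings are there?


Summing posting list sizes:
'rat': 3 postings
'the': 2 postings
'dog': 2 postings
'ant': 0 postings
'cat': 1 postings
'mat': 2 postings
Total = 3 + 2 + 2 + 0 + 1 + 2 = 10

10


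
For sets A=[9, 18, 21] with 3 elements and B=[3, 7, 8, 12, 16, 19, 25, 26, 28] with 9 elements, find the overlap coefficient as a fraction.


A intersect B = []
|A intersect B| = 0
min(|A|, |B|) = min(3, 9) = 3
Overlap = 0 / 3 = 0

0


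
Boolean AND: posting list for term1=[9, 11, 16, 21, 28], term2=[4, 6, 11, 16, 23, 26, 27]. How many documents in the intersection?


Boolean AND: find intersection of posting lists
term1 docs: [9, 11, 16, 21, 28]
term2 docs: [4, 6, 11, 16, 23, 26, 27]
Intersection: [11, 16]
|intersection| = 2

2


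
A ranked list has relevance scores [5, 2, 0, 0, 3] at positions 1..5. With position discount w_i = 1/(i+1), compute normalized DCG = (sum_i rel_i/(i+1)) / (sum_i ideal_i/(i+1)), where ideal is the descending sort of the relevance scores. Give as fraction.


Position discount weights w_i = 1/(i+1) for i=1..5:
Weights = [1/2, 1/3, 1/4, 1/5, 1/6]
Actual relevance: [5, 2, 0, 0, 3]
DCG = 5/2 + 2/3 + 0/4 + 0/5 + 3/6 = 11/3
Ideal relevance (sorted desc): [5, 3, 2, 0, 0]
Ideal DCG = 5/2 + 3/3 + 2/4 + 0/5 + 0/6 = 4
nDCG = DCG / ideal_DCG = 11/3 / 4 = 11/12

11/12


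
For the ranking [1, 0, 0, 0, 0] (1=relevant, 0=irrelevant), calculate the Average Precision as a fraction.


Computing P@k for each relevant position:
Position 1: relevant, P@1 = 1/1 = 1
Position 2: not relevant
Position 3: not relevant
Position 4: not relevant
Position 5: not relevant
Sum of P@k = 1 = 1
AP = 1 / 1 = 1

1


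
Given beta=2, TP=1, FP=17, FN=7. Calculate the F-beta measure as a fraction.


P = TP/(TP+FP) = 1/18 = 1/18
R = TP/(TP+FN) = 1/8 = 1/8
beta^2 = 2^2 = 4
(1 + beta^2) = 5
Numerator = (1+beta^2)*P*R = 5/144
Denominator = beta^2*P + R = 2/9 + 1/8 = 25/72
F_beta = 1/10

1/10


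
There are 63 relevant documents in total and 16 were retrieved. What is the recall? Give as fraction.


Recall = retrieved_relevant / total_relevant
= 16 / 63
= 16 / (16 + 47)
= 16/63

16/63
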